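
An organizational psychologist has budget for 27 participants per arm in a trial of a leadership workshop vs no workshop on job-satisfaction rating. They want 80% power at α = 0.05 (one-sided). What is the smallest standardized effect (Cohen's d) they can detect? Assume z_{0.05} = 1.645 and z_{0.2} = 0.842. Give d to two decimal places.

For two independent groups of n = 27 each: d_min = (z_{α} + z_β)·√(2/n).
z-sum = 1.645 + 0.842 = 2.487.
d_min = 2.487 × √(2/27) = 2.487 × 0.2722 = 0.677.

d_min ≈ 0.68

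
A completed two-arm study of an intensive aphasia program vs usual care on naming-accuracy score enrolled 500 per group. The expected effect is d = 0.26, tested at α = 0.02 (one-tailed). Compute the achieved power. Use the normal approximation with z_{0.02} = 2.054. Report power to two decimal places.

For two equal groups, power = Φ(d·√(n/2) − z_{α}).
d·√(n/2) = 0.26 × √(500/2) = 0.26 × 15.811 = 4.111.
z_β = 4.111 − 2.054 = 2.057.
Power = Φ(2.057) = 0.980.

power ≈ 0.98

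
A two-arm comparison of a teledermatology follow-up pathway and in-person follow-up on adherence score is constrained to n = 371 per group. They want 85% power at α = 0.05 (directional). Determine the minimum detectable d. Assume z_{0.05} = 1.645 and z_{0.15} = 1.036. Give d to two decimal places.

For two independent groups of n = 371 each: d_min = (z_{α} + z_β)·√(2/n).
z-sum = 1.645 + 1.036 = 2.681.
d_min = 2.681 × √(2/371) = 2.681 × 0.0734 = 0.197.

d_min ≈ 0.20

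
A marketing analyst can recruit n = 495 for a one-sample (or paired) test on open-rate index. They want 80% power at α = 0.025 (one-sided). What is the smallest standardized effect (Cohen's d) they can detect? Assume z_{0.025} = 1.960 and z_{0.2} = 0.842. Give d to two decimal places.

For a single sample (or paired design) of n = 495: d_min = (z_{α} + z_β)/√n.
z-sum = 1.960 + 0.842 = 2.802.
d_min = 2.802 / √495 = 2.802 / 22.249 = 0.126.

d_min ≈ 0.13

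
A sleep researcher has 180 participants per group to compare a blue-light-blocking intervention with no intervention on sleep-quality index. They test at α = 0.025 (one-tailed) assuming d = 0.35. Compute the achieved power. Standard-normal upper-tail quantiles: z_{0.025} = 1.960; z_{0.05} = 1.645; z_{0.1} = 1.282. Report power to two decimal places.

For two equal groups, power = Φ(d·√(n/2) − z_{α}).
d·√(n/2) = 0.35 × √(180/2) = 0.35 × 9.487 = 3.320.
z_β = 3.320 − 1.960 = 1.360.
Power = Φ(1.360) = 0.913.

power ≈ 0.91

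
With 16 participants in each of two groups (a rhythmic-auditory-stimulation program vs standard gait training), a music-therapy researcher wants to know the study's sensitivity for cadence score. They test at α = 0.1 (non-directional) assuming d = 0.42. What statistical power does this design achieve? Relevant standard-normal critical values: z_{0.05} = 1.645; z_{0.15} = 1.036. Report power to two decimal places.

For two equal groups, power = Φ(d·√(n/2) − z_{α/2}).
d·√(n/2) = 0.42 × √(16/2) = 0.42 × 2.828 = 1.188.
z_β = 1.188 − 1.645 = -0.457.
Power = Φ(-0.457) = 0.324.

power ≈ 0.32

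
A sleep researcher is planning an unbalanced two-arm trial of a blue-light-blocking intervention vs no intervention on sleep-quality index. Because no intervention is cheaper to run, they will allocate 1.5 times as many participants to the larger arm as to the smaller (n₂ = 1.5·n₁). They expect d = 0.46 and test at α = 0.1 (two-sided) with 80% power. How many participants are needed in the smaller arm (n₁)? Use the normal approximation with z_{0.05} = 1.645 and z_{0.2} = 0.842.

n₁ = 49

With allocation ratio k = n₂/n₁ = 1.5, Var(x̄₁−x̄₂) = σ²(1/n₁ + 1/(k·n₁)) = σ²·(k+1)/(k·n₁).
So n₁ = (1 + 1/k)·((z_{α/2} + z_β)/d)² = 1.667 × (2.487/0.46)².
n₁ = 1.667 × 29.23 = 48.7.
Round up: n₁ = 49, giving n₂ = ⌈1.5 × 49⌉ = ⌈73.5⌉ = 74.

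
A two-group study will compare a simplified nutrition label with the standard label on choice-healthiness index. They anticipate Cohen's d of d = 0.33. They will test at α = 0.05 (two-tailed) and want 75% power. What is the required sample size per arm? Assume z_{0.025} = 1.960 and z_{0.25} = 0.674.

n = 128 per group

For two independent groups with equal n: n = 2·((z_{α/2} + z_β) / d)².
z_{α/2} + z_β = 1.960 + 0.674 = 2.634.
n = 2 × (2.634 / 0.33)² = 2 × 7.982² = 2 × 63.71 = 127.4.
Round up to the next whole participant.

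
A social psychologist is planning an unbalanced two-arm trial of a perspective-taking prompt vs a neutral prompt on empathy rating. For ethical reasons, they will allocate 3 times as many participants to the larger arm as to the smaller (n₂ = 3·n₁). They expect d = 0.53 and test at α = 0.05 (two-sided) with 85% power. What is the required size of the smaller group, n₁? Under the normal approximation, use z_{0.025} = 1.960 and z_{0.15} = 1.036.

n₁ = 43

With allocation ratio k = n₂/n₁ = 3, Var(x̄₁−x̄₂) = σ²(1/n₁ + 1/(k·n₁)) = σ²·(k+1)/(k·n₁).
So n₁ = (1 + 1/k)·((z_{α/2} + z_β)/d)² = 1.333 × (2.996/0.53)².
n₁ = 1.333 × 31.95 = 42.6.
Round up: n₁ = 43, giving n₂ = 3 × 43 = 129.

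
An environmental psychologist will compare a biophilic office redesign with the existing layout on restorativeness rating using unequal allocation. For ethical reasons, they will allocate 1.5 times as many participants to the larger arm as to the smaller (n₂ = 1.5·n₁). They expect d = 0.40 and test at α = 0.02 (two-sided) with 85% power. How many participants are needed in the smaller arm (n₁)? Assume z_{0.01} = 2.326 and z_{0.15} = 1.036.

With allocation ratio k = n₂/n₁ = 1.5, Var(x̄₁−x̄₂) = σ²(1/n₁ + 1/(k·n₁)) = σ²·(k+1)/(k·n₁).
So n₁ = (1 + 1/k)·((z_{α/2} + z_β)/d)² = 1.667 × (3.362/0.40)².
n₁ = 1.667 × 70.64 = 117.7.
Round up: n₁ = 118, giving n₂ = 1.5 × 118 = 177.

n₁ = 118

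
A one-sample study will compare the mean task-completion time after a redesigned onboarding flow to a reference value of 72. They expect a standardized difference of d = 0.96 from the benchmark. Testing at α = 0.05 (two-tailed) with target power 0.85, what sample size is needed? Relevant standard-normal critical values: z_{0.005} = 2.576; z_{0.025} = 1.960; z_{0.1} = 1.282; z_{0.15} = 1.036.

For a one-sample test: n = ((z_{α/2} + z_β) / d)².
z_{α/2} + z_β = 1.960 + 1.036 = 2.996.
n = (2.996 / 0.96)² = 3.121² = 9.74.
Round up.

n = 10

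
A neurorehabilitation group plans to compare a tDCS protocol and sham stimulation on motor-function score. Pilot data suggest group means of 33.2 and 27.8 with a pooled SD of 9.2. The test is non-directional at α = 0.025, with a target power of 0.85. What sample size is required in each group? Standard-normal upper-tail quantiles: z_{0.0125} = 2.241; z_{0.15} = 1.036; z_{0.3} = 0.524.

Cohen's d = |M₁ − M₂| / SD_pooled = |33.2 − 27.8| / 9.2 = 5.4 / 9.2 = 0.587.
For two independent groups with equal n: n = 2·((z_{α/2} + z_β) / d)².
z_{α/2} + z_β = 2.241 + 1.036 = 3.277.
n = 2 × (3.277 / 0.587)² = 2 × 5.583² = 2 × 31.17 = 62.3.
Round up to the next whole participant.

n = 63 per group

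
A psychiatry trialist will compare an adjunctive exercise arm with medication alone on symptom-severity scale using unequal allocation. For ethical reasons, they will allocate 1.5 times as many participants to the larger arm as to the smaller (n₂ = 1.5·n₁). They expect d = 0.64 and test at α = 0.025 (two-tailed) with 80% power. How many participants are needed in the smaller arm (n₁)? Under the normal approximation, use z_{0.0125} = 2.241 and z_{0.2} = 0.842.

n₁ = 39

With allocation ratio k = n₂/n₁ = 1.5, Var(x̄₁−x̄₂) = σ²(1/n₁ + 1/(k·n₁)) = σ²·(k+1)/(k·n₁).
So n₁ = (1 + 1/k)·((z_{α/2} + z_β)/d)² = 1.667 × (3.083/0.64)².
n₁ = 1.667 × 23.21 = 38.7.
Round up: n₁ = 39, giving n₂ = ⌈1.5 × 39⌉ = ⌈58.5⌉ = 59.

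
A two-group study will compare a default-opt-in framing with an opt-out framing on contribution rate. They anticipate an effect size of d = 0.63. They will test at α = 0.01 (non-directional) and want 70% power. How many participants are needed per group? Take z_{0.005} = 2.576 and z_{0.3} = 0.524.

n = 49 per group

For two independent groups with equal n: n = 2·((z_{α/2} + z_β) / d)².
z_{α/2} + z_β = 2.576 + 0.524 = 3.100.
n = 2 × (3.100 / 0.63)² = 2 × 4.921² = 2 × 24.21 = 48.4.
Round up to the next whole participant.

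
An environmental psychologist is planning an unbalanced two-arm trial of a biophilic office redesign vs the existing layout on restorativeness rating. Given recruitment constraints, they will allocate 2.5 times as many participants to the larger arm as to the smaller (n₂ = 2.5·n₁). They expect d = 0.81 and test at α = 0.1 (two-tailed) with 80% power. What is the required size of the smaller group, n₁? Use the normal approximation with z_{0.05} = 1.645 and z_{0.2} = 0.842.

n₁ = 14

With allocation ratio k = n₂/n₁ = 2.5, Var(x̄₁−x̄₂) = σ²(1/n₁ + 1/(k·n₁)) = σ²·(k+1)/(k·n₁).
So n₁ = (1 + 1/k)·((z_{α/2} + z_β)/d)² = 1.400 × (2.487/0.81)².
n₁ = 1.400 × 9.43 = 13.2.
Round up: n₁ = 14, giving n₂ = 2.5 × 14 = 35.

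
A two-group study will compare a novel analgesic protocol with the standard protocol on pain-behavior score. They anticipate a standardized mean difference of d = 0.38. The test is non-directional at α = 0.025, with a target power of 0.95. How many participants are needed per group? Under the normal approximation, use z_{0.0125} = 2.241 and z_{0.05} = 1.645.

For two independent groups with equal n: n = 2·((z_{α/2} + z_β) / d)².
z_{α/2} + z_β = 2.241 + 1.645 = 3.886.
n = 2 × (3.886 / 0.38)² = 2 × 10.226² = 2 × 104.58 = 209.2.
Round up to the next whole participant.

n = 210 per group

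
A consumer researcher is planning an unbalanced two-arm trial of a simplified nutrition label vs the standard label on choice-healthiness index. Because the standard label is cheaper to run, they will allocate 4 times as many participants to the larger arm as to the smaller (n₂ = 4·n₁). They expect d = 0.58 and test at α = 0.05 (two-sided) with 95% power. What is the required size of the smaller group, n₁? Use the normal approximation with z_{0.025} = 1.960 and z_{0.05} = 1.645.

n₁ = 49

With allocation ratio k = n₂/n₁ = 4, Var(x̄₁−x̄₂) = σ²(1/n₁ + 1/(k·n₁)) = σ²·(k+1)/(k·n₁).
So n₁ = (1 + 1/k)·((z_{α/2} + z_β)/d)² = 1.250 × (3.605/0.58)².
n₁ = 1.250 × 38.63 = 48.3.
Round up: n₁ = 49, giving n₂ = 4 × 49 = 196.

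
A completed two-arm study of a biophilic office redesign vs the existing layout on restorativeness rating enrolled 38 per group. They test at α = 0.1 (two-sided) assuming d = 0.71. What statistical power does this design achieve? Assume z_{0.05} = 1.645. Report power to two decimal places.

For two equal groups, power = Φ(d·√(n/2) − z_{α/2}).
d·√(n/2) = 0.71 × √(38/2) = 0.71 × 4.359 = 3.095.
z_β = 3.095 − 1.645 = 1.450.
Power = Φ(1.450) = 0.926.

power ≈ 0.93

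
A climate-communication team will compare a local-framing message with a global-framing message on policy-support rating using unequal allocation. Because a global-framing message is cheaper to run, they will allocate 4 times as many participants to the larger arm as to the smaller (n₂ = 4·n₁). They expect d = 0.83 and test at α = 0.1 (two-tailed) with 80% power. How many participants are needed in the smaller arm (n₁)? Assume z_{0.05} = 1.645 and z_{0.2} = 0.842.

n₁ = 12

With allocation ratio k = n₂/n₁ = 4, Var(x̄₁−x̄₂) = σ²(1/n₁ + 1/(k·n₁)) = σ²·(k+1)/(k·n₁).
So n₁ = (1 + 1/k)·((z_{α/2} + z_β)/d)² = 1.250 × (2.487/0.83)².
n₁ = 1.250 × 8.98 = 11.2.
Round up: n₁ = 12, giving n₂ = 4 × 12 = 48.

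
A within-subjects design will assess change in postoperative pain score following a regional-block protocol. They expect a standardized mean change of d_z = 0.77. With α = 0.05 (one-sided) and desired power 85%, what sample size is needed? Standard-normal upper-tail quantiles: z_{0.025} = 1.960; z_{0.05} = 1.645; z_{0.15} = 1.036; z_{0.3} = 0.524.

For a paired (one-sample on differences) test: n = ((z_{α} + z_β) / d)².
z_{α} + z_β = 1.645 + 1.036 = 2.681.
n = (2.681 / 0.77)² = 3.482² = 12.12.
Round up.

n = 13 pairs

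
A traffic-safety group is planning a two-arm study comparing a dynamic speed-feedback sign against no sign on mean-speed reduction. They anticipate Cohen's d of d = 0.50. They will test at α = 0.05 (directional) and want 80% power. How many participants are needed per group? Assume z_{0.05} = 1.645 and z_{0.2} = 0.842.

n = 50 per group

For two independent groups with equal n: n = 2·((z_{α} + z_β) / d)².
z_{α} + z_β = 1.645 + 0.842 = 2.487.
n = 2 × (2.487 / 0.50)² = 2 × 4.974² = 2 × 24.74 = 49.5.
Round up to the next whole participant.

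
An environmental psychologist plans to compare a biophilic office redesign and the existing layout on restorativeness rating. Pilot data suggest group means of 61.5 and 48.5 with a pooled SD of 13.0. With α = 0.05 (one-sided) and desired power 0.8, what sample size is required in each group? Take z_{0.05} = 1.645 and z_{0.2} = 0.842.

Cohen's d = |M₁ − M₂| / SD_pooled = |61.5 − 48.5| / 13.0 = 13.0 / 13.0 = 1.000.
For two independent groups with equal n: n = 2·((z_{α} + z_β) / d)².
z_{α} + z_β = 1.645 + 0.842 = 2.487.
n = 2 × (2.487 / 1.000)² = 2 × 2.487² = 2 × 6.19 = 12.4.
Round up to the next whole participant.

n = 13 per group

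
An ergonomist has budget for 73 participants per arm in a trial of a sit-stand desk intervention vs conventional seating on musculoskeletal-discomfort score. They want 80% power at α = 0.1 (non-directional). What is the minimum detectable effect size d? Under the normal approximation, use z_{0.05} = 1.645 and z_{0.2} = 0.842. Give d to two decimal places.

d_min ≈ 0.41

For two independent groups of n = 73 each: d_min = (z_{α/2} + z_β)·√(2/n).
z-sum = 1.645 + 0.842 = 2.487.
d_min = 2.487 × √(2/73) = 2.487 × 0.1655 = 0.412.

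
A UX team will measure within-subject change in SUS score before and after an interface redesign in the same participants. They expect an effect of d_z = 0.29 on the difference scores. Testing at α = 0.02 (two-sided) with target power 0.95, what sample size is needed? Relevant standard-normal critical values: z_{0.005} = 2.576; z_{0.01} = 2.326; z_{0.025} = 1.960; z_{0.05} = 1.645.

For a paired (one-sample on differences) test: n = ((z_{α/2} + z_β) / d)².
z_{α/2} + z_β = 2.326 + 1.645 = 3.971.
n = (3.971 / 0.29)² = 13.693² = 187.50.
Round up.

n = 188 pairs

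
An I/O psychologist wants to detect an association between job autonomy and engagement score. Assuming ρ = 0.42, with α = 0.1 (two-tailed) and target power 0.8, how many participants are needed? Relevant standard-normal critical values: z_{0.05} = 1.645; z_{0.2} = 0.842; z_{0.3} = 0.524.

n = 34

Fisher's z: C = ½·ln((1+r)/(1−r)) = ½·ln(2.4483) = 0.4477.
n = ((z_{α/2} + z_β)/C)² + 3.
(1.645 + 0.842) / 0.4477 = 2.487 / 0.4477 = 5.555.
n = 5.555² + 3 = 30.86 + 3 = 33.9.
Round up.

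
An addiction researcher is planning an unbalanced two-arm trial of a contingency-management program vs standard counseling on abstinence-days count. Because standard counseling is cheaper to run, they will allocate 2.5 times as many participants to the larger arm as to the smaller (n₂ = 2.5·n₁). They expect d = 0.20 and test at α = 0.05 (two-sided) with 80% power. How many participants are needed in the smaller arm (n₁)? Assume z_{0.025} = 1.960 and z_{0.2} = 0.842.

With allocation ratio k = n₂/n₁ = 2.5, Var(x̄₁−x̄₂) = σ²(1/n₁ + 1/(k·n₁)) = σ²·(k+1)/(k·n₁).
So n₁ = (1 + 1/k)·((z_{α/2} + z_β)/d)² = 1.400 × (2.802/0.20)².
n₁ = 1.400 × 196.28 = 274.8.
Round up: n₁ = 275, giving n₂ = ⌈2.5 × 275⌉ = ⌈687.5⌉ = 688.

n₁ = 275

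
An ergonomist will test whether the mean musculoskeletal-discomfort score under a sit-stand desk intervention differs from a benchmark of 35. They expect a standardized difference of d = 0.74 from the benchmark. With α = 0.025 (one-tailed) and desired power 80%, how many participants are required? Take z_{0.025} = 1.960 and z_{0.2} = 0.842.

For a one-sample test: n = ((z_{α} + z_β) / d)².
z_{α} + z_β = 1.960 + 0.842 = 2.802.
n = (2.802 / 0.74)² = 3.786² = 14.34.
Round up.

n = 15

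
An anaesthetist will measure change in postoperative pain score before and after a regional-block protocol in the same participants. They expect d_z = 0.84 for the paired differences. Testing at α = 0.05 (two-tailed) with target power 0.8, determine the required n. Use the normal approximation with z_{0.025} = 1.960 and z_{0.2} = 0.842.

For a paired (one-sample on differences) test: n = ((z_{α/2} + z_β) / d)².
z_{α/2} + z_β = 1.960 + 0.842 = 2.802.
n = (2.802 / 0.84)² = 3.336² = 11.13.
Round up.

n = 12 pairs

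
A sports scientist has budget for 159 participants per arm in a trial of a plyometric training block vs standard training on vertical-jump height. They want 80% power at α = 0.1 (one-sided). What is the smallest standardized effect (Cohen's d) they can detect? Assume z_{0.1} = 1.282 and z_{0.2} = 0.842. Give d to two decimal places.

d_min ≈ 0.24

For two independent groups of n = 159 each: d_min = (z_{α} + z_β)·√(2/n).
z-sum = 1.282 + 0.842 = 2.124.
d_min = 2.124 × √(2/159) = 2.124 × 0.1122 = 0.238.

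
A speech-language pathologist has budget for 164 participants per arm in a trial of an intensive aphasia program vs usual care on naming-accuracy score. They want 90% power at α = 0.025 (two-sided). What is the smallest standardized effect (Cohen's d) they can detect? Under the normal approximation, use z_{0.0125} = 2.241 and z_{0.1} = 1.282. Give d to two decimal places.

d_min ≈ 0.39

For two independent groups of n = 164 each: d_min = (z_{α/2} + z_β)·√(2/n).
z-sum = 2.241 + 1.282 = 3.523.
d_min = 3.523 × √(2/164) = 3.523 × 0.1104 = 0.389.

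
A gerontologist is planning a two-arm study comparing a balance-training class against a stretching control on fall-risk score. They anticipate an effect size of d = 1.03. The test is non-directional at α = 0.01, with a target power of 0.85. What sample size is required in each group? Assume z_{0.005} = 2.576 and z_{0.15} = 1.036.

For two independent groups with equal n: n = 2·((z_{α/2} + z_β) / d)².
z_{α/2} + z_β = 2.576 + 1.036 = 3.612.
n = 2 × (3.612 / 1.03)² = 2 × 3.507² = 2 × 12.30 = 24.6.
Round up to the next whole participant.

n = 25 per group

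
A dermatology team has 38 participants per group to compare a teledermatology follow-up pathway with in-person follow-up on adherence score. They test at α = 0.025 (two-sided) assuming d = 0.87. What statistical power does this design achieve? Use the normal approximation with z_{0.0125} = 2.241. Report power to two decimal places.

For two equal groups, power = Φ(d·√(n/2) − z_{α/2}).
d·√(n/2) = 0.87 × √(38/2) = 0.87 × 4.359 = 3.792.
z_β = 3.792 − 2.241 = 1.551.
Power = Φ(1.551) = 0.940.

power ≈ 0.94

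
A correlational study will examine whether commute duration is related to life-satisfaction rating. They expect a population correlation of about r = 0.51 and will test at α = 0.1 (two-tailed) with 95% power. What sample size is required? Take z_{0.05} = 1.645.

n = 38

Fisher's z: C = ½·ln((1+r)/(1−r)) = ½·ln(3.0816) = 0.5627.
n = ((z_{α/2} + z_β)/C)² + 3.
(1.645 + 1.645) / 0.5627 = 3.290 / 0.5627 = 5.847.
n = 5.847² + 3 = 34.19 + 3 = 37.2.
Round up.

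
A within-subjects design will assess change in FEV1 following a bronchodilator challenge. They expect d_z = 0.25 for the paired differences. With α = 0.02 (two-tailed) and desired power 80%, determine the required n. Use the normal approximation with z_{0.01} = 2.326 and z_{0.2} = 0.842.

For a paired (one-sample on differences) test: n = ((z_{α/2} + z_β) / d)².
z_{α/2} + z_β = 2.326 + 0.842 = 3.168.
n = (3.168 / 0.25)² = 12.672² = 160.58.
Round up.

n = 161 pairs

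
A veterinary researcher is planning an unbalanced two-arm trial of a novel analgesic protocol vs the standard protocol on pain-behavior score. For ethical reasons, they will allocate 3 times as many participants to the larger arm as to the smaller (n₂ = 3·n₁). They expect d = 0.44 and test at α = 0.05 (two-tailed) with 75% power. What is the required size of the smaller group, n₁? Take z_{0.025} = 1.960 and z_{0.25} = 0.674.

With allocation ratio k = n₂/n₁ = 3, Var(x̄₁−x̄₂) = σ²(1/n₁ + 1/(k·n₁)) = σ²·(k+1)/(k·n₁).
So n₁ = (1 + 1/k)·((z_{α/2} + z_β)/d)² = 1.333 × (2.634/0.44)².
n₁ = 1.333 × 35.84 = 47.8.
Round up: n₁ = 48, giving n₂ = 3 × 48 = 144.

n₁ = 48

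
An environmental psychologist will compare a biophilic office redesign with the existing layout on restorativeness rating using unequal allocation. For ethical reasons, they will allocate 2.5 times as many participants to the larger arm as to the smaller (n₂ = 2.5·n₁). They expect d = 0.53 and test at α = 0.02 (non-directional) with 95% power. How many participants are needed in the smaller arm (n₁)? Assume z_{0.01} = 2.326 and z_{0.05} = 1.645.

n₁ = 79

With allocation ratio k = n₂/n₁ = 2.5, Var(x̄₁−x̄₂) = σ²(1/n₁ + 1/(k·n₁)) = σ²·(k+1)/(k·n₁).
So n₁ = (1 + 1/k)·((z_{α/2} + z_β)/d)² = 1.400 × (3.971/0.53)².
n₁ = 1.400 × 56.14 = 78.6.
Round up: n₁ = 79, giving n₂ = ⌈2.5 × 79⌉ = ⌈197.5⌉ = 198.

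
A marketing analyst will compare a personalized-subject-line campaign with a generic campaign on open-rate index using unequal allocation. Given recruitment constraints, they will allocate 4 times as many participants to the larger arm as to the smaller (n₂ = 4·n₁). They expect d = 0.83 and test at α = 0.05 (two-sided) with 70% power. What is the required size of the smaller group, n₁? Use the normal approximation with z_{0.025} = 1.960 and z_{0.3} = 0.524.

With allocation ratio k = n₂/n₁ = 4, Var(x̄₁−x̄₂) = σ²(1/n₁ + 1/(k·n₁)) = σ²·(k+1)/(k·n₁).
So n₁ = (1 + 1/k)·((z_{α/2} + z_β)/d)² = 1.250 × (2.484/0.83)².
n₁ = 1.250 × 8.96 = 11.2.
Round up: n₁ = 12, giving n₂ = 4 × 12 = 48.

n₁ = 12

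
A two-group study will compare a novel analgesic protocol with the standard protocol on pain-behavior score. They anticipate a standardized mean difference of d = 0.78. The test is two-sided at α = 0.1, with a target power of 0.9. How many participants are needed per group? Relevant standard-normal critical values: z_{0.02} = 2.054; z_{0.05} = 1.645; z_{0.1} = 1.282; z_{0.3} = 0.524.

For two independent groups with equal n: n = 2·((z_{α/2} + z_β) / d)².
z_{α/2} + z_β = 1.645 + 1.282 = 2.927.
n = 2 × (2.927 / 0.78)² = 2 × 3.753² = 2 × 14.08 = 28.2.
Round up to the next whole participant.

n = 29 per group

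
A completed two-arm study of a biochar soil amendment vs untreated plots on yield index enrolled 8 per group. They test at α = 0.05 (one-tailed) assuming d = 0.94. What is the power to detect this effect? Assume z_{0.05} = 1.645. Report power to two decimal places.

power ≈ 0.59

For two equal groups, power = Φ(d·√(n/2) − z_{α}).
d·√(n/2) = 0.94 × √(8/2) = 0.94 × 2.000 = 1.880.
z_β = 1.880 − 1.645 = 0.235.
Power = Φ(0.235) = 0.593.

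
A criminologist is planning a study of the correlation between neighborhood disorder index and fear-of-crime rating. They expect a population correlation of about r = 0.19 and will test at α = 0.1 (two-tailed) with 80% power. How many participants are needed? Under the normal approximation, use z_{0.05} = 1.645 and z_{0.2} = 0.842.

n = 171

Fisher's z: C = ½·ln((1+r)/(1−r)) = ½·ln(1.4691) = 0.1923.
n = ((z_{α/2} + z_β)/C)² + 3.
(1.645 + 0.842) / 0.1923 = 2.487 / 0.1923 = 12.933.
n = 12.933² + 3 = 167.26 + 3 = 170.3.
Round up.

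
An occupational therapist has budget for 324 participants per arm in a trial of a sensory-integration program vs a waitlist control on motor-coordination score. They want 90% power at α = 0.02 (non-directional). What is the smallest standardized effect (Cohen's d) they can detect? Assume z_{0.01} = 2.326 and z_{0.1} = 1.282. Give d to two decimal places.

d_min ≈ 0.28

For two independent groups of n = 324 each: d_min = (z_{α/2} + z_β)·√(2/n).
z-sum = 2.326 + 1.282 = 3.608.
d_min = 3.608 × √(2/324) = 3.608 × 0.0786 = 0.283.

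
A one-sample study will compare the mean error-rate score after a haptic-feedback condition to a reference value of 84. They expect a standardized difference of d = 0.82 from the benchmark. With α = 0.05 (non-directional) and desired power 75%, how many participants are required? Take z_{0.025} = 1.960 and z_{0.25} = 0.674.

n = 11

For a one-sample test: n = ((z_{α/2} + z_β) / d)².
z_{α/2} + z_β = 1.960 + 0.674 = 2.634.
n = (2.634 / 0.82)² = 3.212² = 10.32.
Round up.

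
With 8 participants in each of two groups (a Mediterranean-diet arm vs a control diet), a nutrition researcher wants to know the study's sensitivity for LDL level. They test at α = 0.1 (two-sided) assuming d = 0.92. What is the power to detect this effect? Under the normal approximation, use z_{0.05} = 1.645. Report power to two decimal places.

power ≈ 0.58

For two equal groups, power = Φ(d·√(n/2) − z_{α/2}).
d·√(n/2) = 0.92 × √(8/2) = 0.92 × 2.000 = 1.840.
z_β = 1.840 − 1.645 = 0.195.
Power = Φ(0.195) = 0.577.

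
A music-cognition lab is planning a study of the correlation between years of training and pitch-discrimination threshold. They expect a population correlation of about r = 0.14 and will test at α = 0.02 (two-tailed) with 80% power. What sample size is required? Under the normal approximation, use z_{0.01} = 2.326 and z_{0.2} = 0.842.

n = 509

Fisher's z: C = ½·ln((1+r)/(1−r)) = ½·ln(1.3256) = 0.1409.
n = ((z_{α/2} + z_β)/C)² + 3.
(2.326 + 0.842) / 0.1409 = 3.168 / 0.1409 = 22.484.
n = 22.484² + 3 = 505.53 + 3 = 508.5.
Round up.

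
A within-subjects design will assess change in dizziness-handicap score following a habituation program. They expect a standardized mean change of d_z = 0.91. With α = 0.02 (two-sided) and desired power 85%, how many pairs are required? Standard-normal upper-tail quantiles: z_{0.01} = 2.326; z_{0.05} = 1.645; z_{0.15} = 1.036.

n = 14 pairs

For a paired (one-sample on differences) test: n = ((z_{α/2} + z_β) / d)².
z_{α/2} + z_β = 2.326 + 1.036 = 3.362.
n = (3.362 / 0.91)² = 3.695² = 13.65.
Round up.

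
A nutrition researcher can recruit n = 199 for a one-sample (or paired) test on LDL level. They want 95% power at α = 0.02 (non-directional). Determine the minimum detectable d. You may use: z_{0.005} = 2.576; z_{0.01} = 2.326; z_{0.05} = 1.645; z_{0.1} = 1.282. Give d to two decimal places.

d_min ≈ 0.28

For a single sample (or paired design) of n = 199: d_min = (z_{α/2} + z_β)/√n.
z-sum = 2.326 + 1.645 = 3.971.
d_min = 3.971 / √199 = 3.971 / 14.107 = 0.281.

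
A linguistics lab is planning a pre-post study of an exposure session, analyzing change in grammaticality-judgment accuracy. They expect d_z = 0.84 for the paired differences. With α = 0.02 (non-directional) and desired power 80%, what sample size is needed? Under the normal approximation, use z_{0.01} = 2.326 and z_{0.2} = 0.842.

For a paired (one-sample on differences) test: n = ((z_{α/2} + z_β) / d)².
z_{α/2} + z_β = 2.326 + 0.842 = 3.168.
n = (3.168 / 0.84)² = 3.771² = 14.22.
Round up.

n = 15 pairs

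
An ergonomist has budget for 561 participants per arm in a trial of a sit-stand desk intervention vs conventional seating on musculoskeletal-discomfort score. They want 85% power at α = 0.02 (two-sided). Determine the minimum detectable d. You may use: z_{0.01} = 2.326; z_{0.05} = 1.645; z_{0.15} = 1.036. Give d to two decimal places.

d_min ≈ 0.20

For two independent groups of n = 561 each: d_min = (z_{α/2} + z_β)·√(2/n).
z-sum = 2.326 + 1.036 = 3.362.
d_min = 3.362 × √(2/561) = 3.362 × 0.0597 = 0.201.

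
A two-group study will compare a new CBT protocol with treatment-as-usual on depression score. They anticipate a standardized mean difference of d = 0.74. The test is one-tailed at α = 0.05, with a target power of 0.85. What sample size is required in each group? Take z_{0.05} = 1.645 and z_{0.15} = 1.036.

n = 27 per group

For two independent groups with equal n: n = 2·((z_{α} + z_β) / d)².
z_{α} + z_β = 1.645 + 1.036 = 2.681.
n = 2 × (2.681 / 0.74)² = 2 × 3.623² = 2 × 13.13 = 26.3.
Round up to the next whole participant.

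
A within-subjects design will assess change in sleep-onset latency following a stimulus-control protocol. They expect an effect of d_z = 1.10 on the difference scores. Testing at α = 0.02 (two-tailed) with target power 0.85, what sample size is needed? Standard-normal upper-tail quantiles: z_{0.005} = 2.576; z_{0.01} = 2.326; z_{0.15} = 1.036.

n = 10 pairs

For a paired (one-sample on differences) test: n = ((z_{α/2} + z_β) / d)².
z_{α/2} + z_β = 2.326 + 1.036 = 3.362.
n = (3.362 / 1.10)² = 3.056² = 9.34.
Round up.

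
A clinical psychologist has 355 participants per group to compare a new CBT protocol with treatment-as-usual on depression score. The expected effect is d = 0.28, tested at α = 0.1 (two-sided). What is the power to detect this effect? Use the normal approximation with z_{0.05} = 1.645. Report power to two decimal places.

For two equal groups, power = Φ(d·√(n/2) − z_{α/2}).
d·√(n/2) = 0.28 × √(355/2) = 0.28 × 13.323 = 3.730.
z_β = 3.730 − 1.645 = 2.085.
Power = Φ(2.085) = 0.981.

power ≈ 0.98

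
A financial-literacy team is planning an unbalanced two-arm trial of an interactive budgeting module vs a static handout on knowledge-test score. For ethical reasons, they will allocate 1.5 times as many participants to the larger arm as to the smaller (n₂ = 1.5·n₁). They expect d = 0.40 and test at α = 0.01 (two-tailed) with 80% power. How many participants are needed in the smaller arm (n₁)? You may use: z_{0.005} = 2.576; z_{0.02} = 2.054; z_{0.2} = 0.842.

With allocation ratio k = n₂/n₁ = 1.5, Var(x̄₁−x̄₂) = σ²(1/n₁ + 1/(k·n₁)) = σ²·(k+1)/(k·n₁).
So n₁ = (1 + 1/k)·((z_{α/2} + z_β)/d)² = 1.667 × (3.418/0.40)².
n₁ = 1.667 × 73.02 = 121.7.
Round up: n₁ = 122, giving n₂ = 1.5 × 122 = 183.

n₁ = 122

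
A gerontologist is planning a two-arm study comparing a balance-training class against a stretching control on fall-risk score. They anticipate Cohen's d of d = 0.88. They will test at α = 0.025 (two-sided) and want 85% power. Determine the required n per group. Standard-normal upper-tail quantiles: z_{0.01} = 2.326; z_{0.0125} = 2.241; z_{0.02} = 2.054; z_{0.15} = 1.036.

For two independent groups with equal n: n = 2·((z_{α/2} + z_β) / d)².
z_{α/2} + z_β = 2.241 + 1.036 = 3.277.
n = 2 × (3.277 / 0.88)² = 2 × 3.724² = 2 × 13.87 = 27.7.
Round up to the next whole participant.

n = 28 per group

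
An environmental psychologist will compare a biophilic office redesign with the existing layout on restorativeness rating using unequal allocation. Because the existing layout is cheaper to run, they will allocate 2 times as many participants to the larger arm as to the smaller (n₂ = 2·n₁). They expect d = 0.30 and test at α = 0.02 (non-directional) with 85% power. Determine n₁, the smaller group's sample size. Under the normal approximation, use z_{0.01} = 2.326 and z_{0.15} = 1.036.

n₁ = 189

With allocation ratio k = n₂/n₁ = 2, Var(x̄₁−x̄₂) = σ²(1/n₁ + 1/(k·n₁)) = σ²·(k+1)/(k·n₁).
So n₁ = (1 + 1/k)·((z_{α/2} + z_β)/d)² = 1.500 × (3.362/0.30)².
n₁ = 1.500 × 125.59 = 188.4.
Round up: n₁ = 189, giving n₂ = 2 × 189 = 378.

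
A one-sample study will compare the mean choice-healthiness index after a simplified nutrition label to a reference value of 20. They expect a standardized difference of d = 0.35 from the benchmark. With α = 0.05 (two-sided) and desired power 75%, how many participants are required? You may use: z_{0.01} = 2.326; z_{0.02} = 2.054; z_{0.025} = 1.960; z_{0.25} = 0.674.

For a one-sample test: n = ((z_{α/2} + z_β) / d)².
z_{α/2} + z_β = 1.960 + 0.674 = 2.634.
n = (2.634 / 0.35)² = 7.526² = 56.64.
Round up.

n = 57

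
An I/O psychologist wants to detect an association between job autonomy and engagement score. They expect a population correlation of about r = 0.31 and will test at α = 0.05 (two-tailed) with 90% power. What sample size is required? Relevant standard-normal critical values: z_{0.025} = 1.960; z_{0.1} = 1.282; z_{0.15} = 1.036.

n = 106

Fisher's z: C = ½·ln((1+r)/(1−r)) = ½·ln(1.8986) = 0.3205.
n = ((z_{α/2} + z_β)/C)² + 3.
(1.960 + 1.282) / 0.3205 = 3.242 / 0.3205 = 10.115.
n = 10.115² + 3 = 102.32 + 3 = 105.3.
Round up.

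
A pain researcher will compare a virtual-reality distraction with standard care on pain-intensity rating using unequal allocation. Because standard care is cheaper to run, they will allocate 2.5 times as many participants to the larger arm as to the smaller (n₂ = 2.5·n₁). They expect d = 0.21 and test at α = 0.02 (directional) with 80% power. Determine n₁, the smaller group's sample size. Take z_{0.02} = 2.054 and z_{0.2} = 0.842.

With allocation ratio k = n₂/n₁ = 2.5, Var(x̄₁−x̄₂) = σ²(1/n₁ + 1/(k·n₁)) = σ²·(k+1)/(k·n₁).
So n₁ = (1 + 1/k)·((z_{α} + z_β)/d)² = 1.400 × (2.896/0.21)².
n₁ = 1.400 × 190.18 = 266.2.
Round up: n₁ = 267, giving n₂ = ⌈2.5 × 267⌉ = ⌈667.5⌉ = 668.

n₁ = 267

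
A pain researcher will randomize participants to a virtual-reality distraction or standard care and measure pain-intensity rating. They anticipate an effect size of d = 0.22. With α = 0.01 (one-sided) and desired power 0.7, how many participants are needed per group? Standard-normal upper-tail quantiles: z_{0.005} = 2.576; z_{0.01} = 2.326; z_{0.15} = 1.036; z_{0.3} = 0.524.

For two independent groups with equal n: n = 2·((z_{α} + z_β) / d)².
z_{α} + z_β = 2.326 + 0.524 = 2.850.
n = 2 × (2.850 / 0.22)² = 2 × 12.955² = 2 × 167.82 = 335.6.
Round up to the next whole participant.

n = 336 per group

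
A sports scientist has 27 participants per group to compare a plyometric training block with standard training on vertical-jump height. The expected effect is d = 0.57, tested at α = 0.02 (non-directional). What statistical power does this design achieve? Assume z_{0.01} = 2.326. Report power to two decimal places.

For two equal groups, power = Φ(d·√(n/2) − z_{α/2}).
d·√(n/2) = 0.57 × √(27/2) = 0.57 × 3.674 = 2.094.
z_β = 2.094 − 2.326 = -0.232.
Power = Φ(-0.232) = 0.408.

power ≈ 0.41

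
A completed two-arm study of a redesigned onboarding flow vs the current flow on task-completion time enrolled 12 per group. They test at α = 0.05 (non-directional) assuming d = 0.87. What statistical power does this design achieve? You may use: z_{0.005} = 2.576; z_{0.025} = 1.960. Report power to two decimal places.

power ≈ 0.57

For two equal groups, power = Φ(d·√(n/2) − z_{α/2}).
d·√(n/2) = 0.87 × √(12/2) = 0.87 × 2.449 = 2.131.
z_β = 2.131 − 1.960 = 0.171.
Power = Φ(0.171) = 0.568.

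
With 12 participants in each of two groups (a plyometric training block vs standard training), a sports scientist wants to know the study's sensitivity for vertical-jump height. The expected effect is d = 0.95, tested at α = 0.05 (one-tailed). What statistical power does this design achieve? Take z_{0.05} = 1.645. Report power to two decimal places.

For two equal groups, power = Φ(d·√(n/2) − z_{α}).
d·√(n/2) = 0.95 × √(12/2) = 0.95 × 2.449 = 2.327.
z_β = 2.327 − 1.645 = 0.682.
Power = Φ(0.682) = 0.752.

power ≈ 0.75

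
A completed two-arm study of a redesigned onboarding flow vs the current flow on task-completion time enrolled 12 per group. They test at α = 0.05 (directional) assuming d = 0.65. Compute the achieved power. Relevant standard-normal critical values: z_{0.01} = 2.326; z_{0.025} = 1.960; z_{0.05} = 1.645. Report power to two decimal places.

For two equal groups, power = Φ(d·√(n/2) − z_{α}).
d·√(n/2) = 0.65 × √(12/2) = 0.65 × 2.449 = 1.592.
z_β = 1.592 − 1.645 = -0.053.
Power = Φ(-0.053) = 0.479.

power ≈ 0.48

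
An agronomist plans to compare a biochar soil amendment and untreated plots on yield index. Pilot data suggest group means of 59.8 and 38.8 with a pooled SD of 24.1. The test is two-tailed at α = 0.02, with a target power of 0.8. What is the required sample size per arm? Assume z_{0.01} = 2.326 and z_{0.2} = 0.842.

n = 27 per group

Cohen's d = |M₁ − M₂| / SD_pooled = |59.8 − 38.8| / 24.1 = 21.0 / 24.1 = 0.871.
For two independent groups with equal n: n = 2·((z_{α/2} + z_β) / d)².
z_{α/2} + z_β = 2.326 + 0.842 = 3.168.
n = 2 × (3.168 / 0.871)² = 2 × 3.637² = 2 × 13.23 = 26.5.
Round up to the next whole participant.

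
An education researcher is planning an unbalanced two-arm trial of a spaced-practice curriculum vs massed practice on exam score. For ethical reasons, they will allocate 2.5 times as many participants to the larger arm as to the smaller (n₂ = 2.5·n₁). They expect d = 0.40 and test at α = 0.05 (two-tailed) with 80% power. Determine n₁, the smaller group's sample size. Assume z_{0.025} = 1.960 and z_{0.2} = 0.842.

With allocation ratio k = n₂/n₁ = 2.5, Var(x̄₁−x̄₂) = σ²(1/n₁ + 1/(k·n₁)) = σ²·(k+1)/(k·n₁).
So n₁ = (1 + 1/k)·((z_{α/2} + z_β)/d)² = 1.400 × (2.802/0.40)².
n₁ = 1.400 × 49.07 = 68.7.
Round up: n₁ = 69, giving n₂ = ⌈2.5 × 69⌉ = ⌈172.5⌉ = 173.

n₁ = 69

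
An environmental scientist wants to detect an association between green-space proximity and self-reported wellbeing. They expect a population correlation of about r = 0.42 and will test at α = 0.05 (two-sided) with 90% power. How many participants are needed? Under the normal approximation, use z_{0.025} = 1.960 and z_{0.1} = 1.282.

n = 56

Fisher's z: C = ½·ln((1+r)/(1−r)) = ½·ln(2.4483) = 0.4477.
n = ((z_{α/2} + z_β)/C)² + 3.
(1.960 + 1.282) / 0.4477 = 3.242 / 0.4477 = 7.241.
n = 7.241² + 3 = 52.44 + 3 = 55.4.
Round up.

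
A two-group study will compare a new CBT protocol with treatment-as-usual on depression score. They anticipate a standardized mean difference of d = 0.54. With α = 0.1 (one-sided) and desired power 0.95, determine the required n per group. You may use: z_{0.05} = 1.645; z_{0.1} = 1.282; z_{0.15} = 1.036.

For two independent groups with equal n: n = 2·((z_{α} + z_β) / d)².
z_{α} + z_β = 1.282 + 1.645 = 2.927.
n = 2 × (2.927 / 0.54)² = 2 × 5.420² = 2 × 29.38 = 58.8.
Round up to the next whole participant.

n = 59 per group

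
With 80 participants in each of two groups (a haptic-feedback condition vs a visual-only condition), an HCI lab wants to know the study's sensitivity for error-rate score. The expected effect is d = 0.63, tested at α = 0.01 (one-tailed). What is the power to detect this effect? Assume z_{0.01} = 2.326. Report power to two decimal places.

power ≈ 0.95

For two equal groups, power = Φ(d·√(n/2) − z_{α}).
d·√(n/2) = 0.63 × √(80/2) = 0.63 × 6.325 = 3.984.
z_β = 3.984 − 2.326 = 1.658.
Power = Φ(1.658) = 0.951.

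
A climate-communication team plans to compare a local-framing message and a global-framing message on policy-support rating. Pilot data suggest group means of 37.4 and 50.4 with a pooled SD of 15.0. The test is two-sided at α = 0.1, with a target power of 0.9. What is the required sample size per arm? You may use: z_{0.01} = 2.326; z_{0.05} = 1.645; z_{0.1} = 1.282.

n = 23 per group

Cohen's d = |M₁ − M₂| / SD_pooled = |37.4 − 50.4| / 15.0 = 13.0 / 15.0 = 0.867.
For two independent groups with equal n: n = 2·((z_{α/2} + z_β) / d)².
z_{α/2} + z_β = 1.645 + 1.282 = 2.927.
n = 2 × (2.927 / 0.867)² = 2 × 3.376² = 2 × 11.40 = 22.8.
Round up to the next whole participant.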